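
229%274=229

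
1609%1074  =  535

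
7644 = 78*98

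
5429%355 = 104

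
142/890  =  71/445 = 0.16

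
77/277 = 77/277 = 0.28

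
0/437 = 0 = 0.00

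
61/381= 61/381 = 0.16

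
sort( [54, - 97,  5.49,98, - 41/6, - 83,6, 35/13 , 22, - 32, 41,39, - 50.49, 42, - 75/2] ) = [ - 97, - 83, - 50.49, - 75/2,- 32, - 41/6, 35/13,5.49,6,22,39, 41,  42,54 , 98 ] 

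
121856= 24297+97559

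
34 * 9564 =325176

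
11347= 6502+4845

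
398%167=64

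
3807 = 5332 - 1525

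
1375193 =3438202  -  2063009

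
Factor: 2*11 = 22  =  2^1*11^1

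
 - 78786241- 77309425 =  - 156095666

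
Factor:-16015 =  - 5^1*3203^1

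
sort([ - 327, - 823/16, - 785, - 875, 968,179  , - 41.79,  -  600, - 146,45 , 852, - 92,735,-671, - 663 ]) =[-875,  -  785, - 671, - 663, - 600,-327, - 146, - 92 ,-823/16, - 41.79 , 45 , 179, 735 , 852 , 968] 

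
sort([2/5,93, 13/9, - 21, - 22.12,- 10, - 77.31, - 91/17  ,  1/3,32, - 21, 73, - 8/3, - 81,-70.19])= [ - 81,  -  77.31, - 70.19, - 22.12,-21, - 21, - 10,  -  91/17, - 8/3,  1/3,2/5,13/9, 32,73, 93 ] 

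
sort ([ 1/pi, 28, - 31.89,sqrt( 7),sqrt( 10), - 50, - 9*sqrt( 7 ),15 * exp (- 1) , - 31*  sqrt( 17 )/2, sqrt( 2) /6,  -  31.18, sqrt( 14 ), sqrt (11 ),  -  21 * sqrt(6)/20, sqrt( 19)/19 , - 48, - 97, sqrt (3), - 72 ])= [ - 97,-72, -31* sqrt( 17)/2, -50,- 48,-31.89,- 31.18 , -9*sqrt( 7), - 21  *sqrt( 6 ) /20, sqrt( 19 ) /19,sqrt( 2 ) /6,1/pi, sqrt( 3), sqrt ( 7), sqrt( 10 ), sqrt( 11 ), sqrt( 14 ), 15*exp(  -  1 ), 28]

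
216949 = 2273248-2056299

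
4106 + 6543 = 10649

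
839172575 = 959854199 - 120681624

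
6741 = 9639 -2898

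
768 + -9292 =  - 8524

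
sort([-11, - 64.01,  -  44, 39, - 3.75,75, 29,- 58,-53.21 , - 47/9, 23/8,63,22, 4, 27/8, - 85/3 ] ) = [ - 64.01,-58, - 53.21,  -  44, - 85/3, - 11, - 47/9,-3.75,23/8,27/8,4,22, 29,39 , 63,  75]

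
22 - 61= - 39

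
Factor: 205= 5^1*41^1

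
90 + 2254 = 2344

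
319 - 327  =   - 8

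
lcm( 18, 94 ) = 846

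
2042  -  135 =1907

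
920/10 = 92= 92.00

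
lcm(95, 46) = 4370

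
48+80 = 128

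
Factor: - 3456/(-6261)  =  2^7 * 3^2*  2087^(-1) = 1152/2087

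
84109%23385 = 13954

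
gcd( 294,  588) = 294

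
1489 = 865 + 624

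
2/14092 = 1/7046  =  0.00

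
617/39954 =617/39954 =0.02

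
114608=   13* 8816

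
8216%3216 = 1784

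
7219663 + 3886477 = 11106140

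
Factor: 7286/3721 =2^1 * 61^(  -  2)*3643^1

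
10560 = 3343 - -7217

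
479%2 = 1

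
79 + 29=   108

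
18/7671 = 6/2557 =0.00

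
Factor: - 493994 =- 2^1*23^1 * 10739^1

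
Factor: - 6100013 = -6100013^1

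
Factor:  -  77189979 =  - 3^1*17^1*1513529^1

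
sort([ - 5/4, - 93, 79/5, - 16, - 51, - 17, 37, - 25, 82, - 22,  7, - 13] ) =[ - 93,-51, - 25, - 22, - 17,-16, - 13, - 5/4 , 7,79/5, 37,82]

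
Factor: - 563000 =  - 2^3  *5^3*563^1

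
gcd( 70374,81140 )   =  2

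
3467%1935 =1532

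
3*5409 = 16227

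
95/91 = 1+4/91 = 1.04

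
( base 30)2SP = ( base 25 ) 46f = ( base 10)2665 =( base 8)5151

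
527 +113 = 640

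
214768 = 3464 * 62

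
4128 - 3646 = 482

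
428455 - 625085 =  - 196630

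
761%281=199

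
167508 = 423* 396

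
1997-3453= - 1456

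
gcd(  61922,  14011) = 1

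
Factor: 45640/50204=10/11 = 2^1*5^1*11^( - 1)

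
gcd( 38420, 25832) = 4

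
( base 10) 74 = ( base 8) 112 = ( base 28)2i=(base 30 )2E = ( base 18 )42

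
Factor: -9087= -3^1 * 13^1*233^1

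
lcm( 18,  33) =198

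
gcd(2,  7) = 1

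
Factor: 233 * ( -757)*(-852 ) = 150276612 = 2^2*3^1*71^1*233^1*757^1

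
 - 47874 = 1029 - 48903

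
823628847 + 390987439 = 1214616286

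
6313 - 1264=5049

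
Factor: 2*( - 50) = -2^2*5^2  =  - 100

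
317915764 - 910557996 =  - 592642232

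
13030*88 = 1146640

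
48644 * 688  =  33467072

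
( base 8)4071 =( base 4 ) 200321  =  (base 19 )5ff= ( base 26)32p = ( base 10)2105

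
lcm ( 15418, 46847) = 1218022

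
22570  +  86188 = 108758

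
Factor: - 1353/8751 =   -  451/2917 = - 11^1 * 41^1 * 2917^( -1)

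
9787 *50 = 489350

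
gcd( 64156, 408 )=4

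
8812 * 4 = 35248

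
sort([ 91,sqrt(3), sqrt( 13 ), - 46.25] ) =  [ - 46.25,  sqrt( 3),  sqrt( 13),  91]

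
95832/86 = 1114+ 14/43 = 1114.33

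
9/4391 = 9/4391 = 0.00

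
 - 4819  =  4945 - 9764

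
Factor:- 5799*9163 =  - 53136237 = -3^1*7^2*11^1*17^1*1933^1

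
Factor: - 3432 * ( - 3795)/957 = 394680/29 = 2^3*3^1 * 5^1*11^1*13^1*23^1 * 29^( - 1) 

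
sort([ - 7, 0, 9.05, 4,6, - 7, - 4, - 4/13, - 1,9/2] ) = [-7, - 7, - 4, - 1, - 4/13, 0, 4,9/2, 6, 9.05]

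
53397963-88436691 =-35038728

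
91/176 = 91/176 = 0.52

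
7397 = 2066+5331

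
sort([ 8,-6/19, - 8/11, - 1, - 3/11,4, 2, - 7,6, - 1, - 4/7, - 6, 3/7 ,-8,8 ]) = [ - 8,-7,  -  6, - 1, - 1,-8/11,-4/7,- 6/19,-3/11,  3/7,2,4, 6,8, 8 ] 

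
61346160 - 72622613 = - 11276453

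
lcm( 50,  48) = 1200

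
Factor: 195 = 3^1*5^1* 13^1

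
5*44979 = 224895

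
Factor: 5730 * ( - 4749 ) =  - 2^1*3^2*5^1*191^1*1583^1= -27211770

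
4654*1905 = 8865870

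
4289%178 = 17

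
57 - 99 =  - 42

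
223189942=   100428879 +122761063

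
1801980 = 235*7668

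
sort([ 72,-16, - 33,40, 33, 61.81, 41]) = [-33, - 16,33, 40, 41,61.81, 72]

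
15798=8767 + 7031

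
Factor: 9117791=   107^1*85213^1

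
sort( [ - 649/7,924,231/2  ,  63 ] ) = [-649/7,63, 231/2,924] 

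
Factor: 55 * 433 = 23815 = 5^1*  11^1 * 433^1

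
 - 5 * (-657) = 3285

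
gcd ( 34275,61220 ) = 5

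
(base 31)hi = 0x221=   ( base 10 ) 545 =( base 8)1041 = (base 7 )1406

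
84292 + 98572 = 182864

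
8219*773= 6353287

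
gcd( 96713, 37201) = 1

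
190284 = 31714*6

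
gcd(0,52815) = 52815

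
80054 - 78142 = 1912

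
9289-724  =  8565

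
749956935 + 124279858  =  874236793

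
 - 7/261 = - 1 + 254/261 = -0.03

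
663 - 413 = 250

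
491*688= 337808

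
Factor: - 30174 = -2^1 * 3^1*47^1 * 107^1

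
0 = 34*0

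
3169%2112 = 1057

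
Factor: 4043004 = 2^2*3^1*7^1*48131^1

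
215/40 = 43/8=5.38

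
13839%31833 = 13839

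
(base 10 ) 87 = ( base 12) 73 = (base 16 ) 57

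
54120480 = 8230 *6576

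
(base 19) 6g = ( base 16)82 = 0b10000010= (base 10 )130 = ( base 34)3s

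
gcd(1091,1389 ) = 1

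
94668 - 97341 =  -  2673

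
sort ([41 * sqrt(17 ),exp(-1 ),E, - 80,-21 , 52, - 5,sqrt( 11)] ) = [  -  80, - 21, - 5,  exp(-1 ), E,sqrt( 11 ) , 52,41 * sqrt(17)] 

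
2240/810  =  2 + 62/81= 2.77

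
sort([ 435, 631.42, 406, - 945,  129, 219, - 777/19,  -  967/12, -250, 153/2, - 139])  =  [ - 945  , - 250, - 139,-967/12, - 777/19,153/2,  129,219, 406,435 , 631.42 ] 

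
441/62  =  441/62 = 7.11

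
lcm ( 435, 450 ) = 13050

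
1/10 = 1/10 = 0.10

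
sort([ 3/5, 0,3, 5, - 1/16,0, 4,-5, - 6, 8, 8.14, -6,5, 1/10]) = [-6, - 6, - 5, - 1/16, 0,0,1/10,3/5, 3 , 4, 5,5, 8, 8.14 ] 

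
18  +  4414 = 4432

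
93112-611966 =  - 518854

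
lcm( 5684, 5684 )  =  5684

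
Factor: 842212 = 2^2 * 7^2*4297^1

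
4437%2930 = 1507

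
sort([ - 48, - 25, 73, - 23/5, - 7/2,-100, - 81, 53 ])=[ - 100, - 81, - 48, - 25, - 23/5,-7/2, 53,73] 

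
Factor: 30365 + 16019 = 2^4*13^1*223^1 = 46384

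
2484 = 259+2225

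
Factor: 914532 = 2^2*3^1 * 17^1*4483^1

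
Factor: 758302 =2^1*17^1*22303^1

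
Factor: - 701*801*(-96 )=53904096 = 2^5*3^3*89^1*701^1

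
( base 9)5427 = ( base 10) 3994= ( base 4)332122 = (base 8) 7632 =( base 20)9JE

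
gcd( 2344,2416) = 8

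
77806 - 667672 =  - 589866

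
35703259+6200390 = 41903649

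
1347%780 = 567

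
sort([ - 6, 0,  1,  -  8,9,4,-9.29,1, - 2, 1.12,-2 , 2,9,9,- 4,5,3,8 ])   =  [ - 9.29,-8, -6, - 4,-2,  -  2 , 0,1,1, 1.12, 2 , 3,4,  5,8,9,  9, 9]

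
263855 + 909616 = 1173471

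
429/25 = 429/25 =17.16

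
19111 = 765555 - 746444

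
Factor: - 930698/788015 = -2^1*5^( - 1 )*37^1*173^( - 1 )*911^( - 1) * 12577^1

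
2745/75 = 183/5=36.60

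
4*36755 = 147020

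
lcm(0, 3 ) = 0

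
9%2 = 1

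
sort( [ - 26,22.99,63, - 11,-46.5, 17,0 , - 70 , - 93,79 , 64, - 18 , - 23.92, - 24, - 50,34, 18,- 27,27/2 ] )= [ - 93, - 70, - 50, - 46.5, - 27, -26, - 24, -23.92, - 18, - 11,0,27/2 , 17,18, 22.99, 34,63,64,79]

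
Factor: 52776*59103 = 3119219928 = 2^3*3^5*11^1*199^1 * 733^1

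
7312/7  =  7312/7 = 1044.57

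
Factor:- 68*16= - 1088= - 2^6*17^1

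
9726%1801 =721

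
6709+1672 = 8381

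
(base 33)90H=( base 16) 265a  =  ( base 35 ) 80i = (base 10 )9818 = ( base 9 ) 14418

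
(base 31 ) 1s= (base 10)59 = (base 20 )2j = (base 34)1p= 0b111011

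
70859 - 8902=61957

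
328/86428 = 2/527 = 0.00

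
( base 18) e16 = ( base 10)4560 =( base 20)B80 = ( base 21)A73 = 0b1000111010000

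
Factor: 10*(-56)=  - 2^4*5^1*7^1 = - 560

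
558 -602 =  - 44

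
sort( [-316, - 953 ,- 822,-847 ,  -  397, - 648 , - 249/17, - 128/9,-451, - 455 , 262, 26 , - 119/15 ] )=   [ - 953,  -  847, - 822,-648,  -  455,- 451 , - 397, - 316,  -  249/17,  -  128/9, - 119/15,26,262 ] 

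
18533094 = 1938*9563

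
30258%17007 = 13251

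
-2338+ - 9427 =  - 11765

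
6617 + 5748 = 12365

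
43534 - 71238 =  - 27704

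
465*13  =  6045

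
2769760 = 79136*35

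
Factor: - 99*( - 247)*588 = 2^2*3^3*7^2*11^1* 13^1*19^1 = 14378364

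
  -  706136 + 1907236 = 1201100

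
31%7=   3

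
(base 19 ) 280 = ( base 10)874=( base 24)1CA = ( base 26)17G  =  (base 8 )1552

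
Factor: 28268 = 2^2*37^1*191^1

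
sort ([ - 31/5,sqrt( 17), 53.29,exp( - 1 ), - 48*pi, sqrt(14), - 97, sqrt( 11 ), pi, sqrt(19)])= [ - 48*pi, - 97, -31/5,exp( - 1 ),pi , sqrt(11), sqrt( 14), sqrt( 17), sqrt( 19),53.29] 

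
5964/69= 86 + 10/23 = 86.43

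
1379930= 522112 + 857818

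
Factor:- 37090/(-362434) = 18545/181217 = 5^1*23^( - 1)*3709^1*7879^( - 1 )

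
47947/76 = 47947/76 = 630.88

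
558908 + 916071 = 1474979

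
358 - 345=13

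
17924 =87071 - 69147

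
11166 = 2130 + 9036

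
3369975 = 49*68775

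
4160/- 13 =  -320/1 = - 320.00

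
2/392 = 1/196 =0.01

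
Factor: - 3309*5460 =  - 2^2*3^2 *5^1*7^1*13^1*1103^1 = -  18067140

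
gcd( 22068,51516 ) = 36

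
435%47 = 12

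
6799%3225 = 349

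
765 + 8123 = 8888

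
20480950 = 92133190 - 71652240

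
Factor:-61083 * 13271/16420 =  - 810632493/16420 = - 2^( - 2 )*3^2*5^( - 1)*11^1* 23^1*577^1*617^1 *821^ ( - 1 ) 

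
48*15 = 720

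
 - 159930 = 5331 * ( - 30 ) 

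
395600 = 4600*86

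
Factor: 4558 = 2^1*43^1*53^1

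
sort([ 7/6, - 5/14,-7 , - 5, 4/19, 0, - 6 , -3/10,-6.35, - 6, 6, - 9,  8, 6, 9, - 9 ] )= [ - 9 , - 9 , - 7, - 6.35, -6, - 6 , - 5 , - 5/14, - 3/10, 0, 4/19,7/6, 6, 6,8, 9]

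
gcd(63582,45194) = 2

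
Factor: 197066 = 2^1*98533^1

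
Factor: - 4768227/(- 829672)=2^ ( - 3) * 3^4*37^2*43^1*137^(-1) * 757^(-1 ) 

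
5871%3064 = 2807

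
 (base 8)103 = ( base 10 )67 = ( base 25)2h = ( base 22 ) 31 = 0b1000011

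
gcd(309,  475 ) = 1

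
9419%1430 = 839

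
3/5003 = 3/5003= 0.00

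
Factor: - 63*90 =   -  5670= - 2^1*3^4*5^1*7^1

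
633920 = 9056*70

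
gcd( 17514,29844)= 18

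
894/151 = 5+139/151=   5.92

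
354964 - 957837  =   - 602873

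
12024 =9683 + 2341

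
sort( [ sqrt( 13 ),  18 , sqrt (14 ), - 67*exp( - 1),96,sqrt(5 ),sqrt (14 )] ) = [- 67*exp(  -  1),  sqrt(5),sqrt( 13 ),  sqrt(14 ),sqrt( 14 ),18,96]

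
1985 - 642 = 1343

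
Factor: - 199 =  - 199^1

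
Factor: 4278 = 2^1*3^1*23^1*31^1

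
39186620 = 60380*649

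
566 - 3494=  - 2928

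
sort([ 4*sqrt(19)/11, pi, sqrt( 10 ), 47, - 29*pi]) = [-29*pi,4*sqrt( 19)/11, pi, sqrt(10), 47]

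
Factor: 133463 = 11^2 * 1103^1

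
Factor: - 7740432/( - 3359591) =2^4*3^2*7^2*17^( - 1)*83^( - 1)*1097^1 * 2381^( - 1)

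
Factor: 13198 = 2^1*6599^1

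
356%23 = 11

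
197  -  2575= - 2378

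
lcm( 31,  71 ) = 2201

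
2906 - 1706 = 1200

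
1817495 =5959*305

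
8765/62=141 + 23/62 = 141.37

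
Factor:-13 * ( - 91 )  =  1183 = 7^1*13^2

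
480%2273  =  480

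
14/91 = 2/13 = 0.15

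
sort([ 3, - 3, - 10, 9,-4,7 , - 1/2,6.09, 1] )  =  [  -  10, - 4,- 3,-1/2, 1,3  ,  6.09, 7,9] 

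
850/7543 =850/7543 = 0.11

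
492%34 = 16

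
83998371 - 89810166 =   -  5811795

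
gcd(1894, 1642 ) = 2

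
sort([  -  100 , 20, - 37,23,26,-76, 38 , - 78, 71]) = [-100, - 78, - 76,- 37, 20,23,26,38, 71 ]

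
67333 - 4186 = 63147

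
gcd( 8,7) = 1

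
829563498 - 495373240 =334190258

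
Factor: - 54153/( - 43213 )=99/79 = 3^2*11^1*79^( - 1)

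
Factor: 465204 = 2^2 * 3^1*38767^1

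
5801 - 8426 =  - 2625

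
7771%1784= 635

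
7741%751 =231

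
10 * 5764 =57640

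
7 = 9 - 2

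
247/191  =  1 + 56/191 = 1.29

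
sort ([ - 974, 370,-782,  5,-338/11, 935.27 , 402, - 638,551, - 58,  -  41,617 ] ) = [ - 974, - 782, - 638, - 58, - 41 ,- 338/11, 5,  370, 402,551,  617,  935.27 ]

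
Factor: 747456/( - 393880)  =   - 2^3*3^1*5^(-1 )*17^1*43^( - 1)  =  -408/215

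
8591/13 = 660 + 11/13 =660.85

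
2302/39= 59 + 1/39 = 59.03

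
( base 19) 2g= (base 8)66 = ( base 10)54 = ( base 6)130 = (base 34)1k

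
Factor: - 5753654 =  - 2^1 * 2876827^1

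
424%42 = 4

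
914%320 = 274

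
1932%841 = 250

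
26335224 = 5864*4491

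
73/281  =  73/281=   0.26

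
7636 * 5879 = 44892044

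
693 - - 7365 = 8058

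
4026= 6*671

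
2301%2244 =57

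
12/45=4/15 = 0.27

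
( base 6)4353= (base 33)uf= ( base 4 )33231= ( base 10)1005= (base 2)1111101101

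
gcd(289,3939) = 1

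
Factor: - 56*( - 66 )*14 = 51744 = 2^5*3^1*7^2 * 11^1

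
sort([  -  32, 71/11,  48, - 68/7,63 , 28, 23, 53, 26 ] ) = [  -  32, - 68/7,71/11, 23, 26,28, 48,53, 63]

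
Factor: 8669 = 8669^1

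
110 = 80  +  30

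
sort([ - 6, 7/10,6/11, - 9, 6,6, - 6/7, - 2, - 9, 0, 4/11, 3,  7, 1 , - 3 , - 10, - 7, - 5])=[ - 10,-9, - 9, - 7, - 6 , - 5, - 3, - 2 , - 6/7,0,4/11,6/11, 7/10, 1,3,6, 6,  7] 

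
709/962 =709/962 = 0.74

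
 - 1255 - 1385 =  - 2640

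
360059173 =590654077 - 230594904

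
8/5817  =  8/5817 =0.00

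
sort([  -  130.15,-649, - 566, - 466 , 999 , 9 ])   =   [ - 649, - 566, - 466,-130.15,9,999 ]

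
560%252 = 56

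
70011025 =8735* 8015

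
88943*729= 64839447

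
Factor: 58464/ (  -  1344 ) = - 87/2 = -  2^(- 1 )*3^1*29^1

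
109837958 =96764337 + 13073621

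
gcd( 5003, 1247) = 1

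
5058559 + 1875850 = 6934409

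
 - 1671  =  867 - 2538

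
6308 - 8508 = -2200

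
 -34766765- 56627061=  - 91393826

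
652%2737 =652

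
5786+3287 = 9073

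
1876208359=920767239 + 955441120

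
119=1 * 119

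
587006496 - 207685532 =379320964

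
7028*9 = 63252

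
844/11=76 + 8/11= 76.73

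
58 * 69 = 4002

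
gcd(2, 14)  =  2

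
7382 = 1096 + 6286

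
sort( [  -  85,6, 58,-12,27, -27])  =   [-85,  -  27,  -  12, 6,27,58]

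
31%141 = 31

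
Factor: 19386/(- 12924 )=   -  3/2 =- 2^( - 1)*3^1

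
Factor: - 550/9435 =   -  110/1887  =  - 2^1*3^(-1)*5^1 * 11^1*17^( - 1 ) * 37^( - 1)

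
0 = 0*88469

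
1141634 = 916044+225590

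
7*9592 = 67144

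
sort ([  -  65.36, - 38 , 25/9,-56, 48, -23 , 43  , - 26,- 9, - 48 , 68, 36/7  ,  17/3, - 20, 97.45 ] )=[ - 65.36, - 56,-48,-38, - 26,-23, - 20, - 9, 25/9,36/7, 17/3,43,  48, 68 , 97.45]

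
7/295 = 7/295 = 0.02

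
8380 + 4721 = 13101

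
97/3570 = 97/3570 = 0.03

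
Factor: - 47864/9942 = - 2^2 * 3^(-1 )*31^1*193^1*1657^ ( -1 ) = - 23932/4971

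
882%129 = 108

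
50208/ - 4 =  - 12552 + 0/1 = - 12552.00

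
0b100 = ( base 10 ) 4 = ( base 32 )4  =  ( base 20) 4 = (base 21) 4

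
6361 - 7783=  - 1422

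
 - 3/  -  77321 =3/77321 = 0.00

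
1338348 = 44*30417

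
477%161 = 155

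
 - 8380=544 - 8924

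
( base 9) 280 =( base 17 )DD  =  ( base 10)234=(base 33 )73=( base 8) 352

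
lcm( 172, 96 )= 4128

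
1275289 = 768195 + 507094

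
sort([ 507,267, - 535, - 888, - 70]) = [ - 888, - 535, - 70 , 267,507]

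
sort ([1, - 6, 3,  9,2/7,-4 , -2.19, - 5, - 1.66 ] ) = [-6, - 5, - 4, - 2.19, -1.66, 2/7,1, 3,9 ]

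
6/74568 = 1/12428 = 0.00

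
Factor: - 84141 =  - 3^2 *9349^1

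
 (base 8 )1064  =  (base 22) 13e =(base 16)234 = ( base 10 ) 564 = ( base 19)1ad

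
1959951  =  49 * 39999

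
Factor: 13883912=2^3*7^1*41^1*6047^1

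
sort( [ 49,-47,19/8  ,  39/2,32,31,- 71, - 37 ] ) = [-71, - 47, - 37, 19/8,39/2,31, 32,49]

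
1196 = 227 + 969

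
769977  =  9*85553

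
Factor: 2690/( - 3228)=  - 5/6 = - 2^(- 1 )*3^( - 1)*5^1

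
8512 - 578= 7934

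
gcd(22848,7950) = 6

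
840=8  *105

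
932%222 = 44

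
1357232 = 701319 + 655913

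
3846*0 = 0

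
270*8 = 2160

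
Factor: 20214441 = 3^9 * 13^1*79^1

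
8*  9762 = 78096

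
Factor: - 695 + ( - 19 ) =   -  714  =  - 2^1 * 3^1*7^1*17^1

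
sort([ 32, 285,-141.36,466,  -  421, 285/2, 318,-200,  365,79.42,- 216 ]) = [  -  421, - 216, - 200,-141.36, 32,79.42, 285/2,285 , 318,365,466 ]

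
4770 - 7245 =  - 2475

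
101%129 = 101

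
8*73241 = 585928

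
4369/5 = 4369/5 = 873.80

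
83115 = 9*9235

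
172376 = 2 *86188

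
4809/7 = 687 =687.00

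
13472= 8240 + 5232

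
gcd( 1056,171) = 3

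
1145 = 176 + 969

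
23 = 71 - 48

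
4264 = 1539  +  2725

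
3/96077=3/96077 = 0.00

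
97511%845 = 336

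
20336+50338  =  70674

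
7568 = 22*344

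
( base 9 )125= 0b1101000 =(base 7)206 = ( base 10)104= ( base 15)6e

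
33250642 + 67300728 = 100551370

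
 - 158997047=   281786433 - 440783480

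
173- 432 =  - 259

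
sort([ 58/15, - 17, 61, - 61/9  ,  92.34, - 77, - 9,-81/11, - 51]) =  [ - 77, - 51, - 17, - 9, - 81/11, - 61/9 , 58/15,61, 92.34 ]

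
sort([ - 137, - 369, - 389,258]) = [-389,  -  369, - 137, 258 ]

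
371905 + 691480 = 1063385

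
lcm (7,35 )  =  35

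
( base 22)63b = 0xBA5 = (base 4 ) 232211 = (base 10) 2981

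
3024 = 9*336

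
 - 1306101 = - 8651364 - -7345263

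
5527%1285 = 387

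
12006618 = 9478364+2528254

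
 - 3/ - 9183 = 1/3061=0.00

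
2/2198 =1/1099 = 0.00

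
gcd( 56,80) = 8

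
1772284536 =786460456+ 985824080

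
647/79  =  647/79 =8.19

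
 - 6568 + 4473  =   - 2095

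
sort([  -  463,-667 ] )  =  [ - 667, - 463 ]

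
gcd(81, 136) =1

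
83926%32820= 18286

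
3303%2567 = 736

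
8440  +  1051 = 9491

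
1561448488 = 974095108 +587353380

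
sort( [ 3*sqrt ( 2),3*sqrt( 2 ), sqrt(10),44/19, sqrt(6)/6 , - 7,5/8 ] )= [ - 7,  sqrt(6)/6,  5/8, 44/19,sqrt(10), 3*sqrt( 2), 3*sqrt(2)] 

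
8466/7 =1209 + 3/7= 1209.43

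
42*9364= 393288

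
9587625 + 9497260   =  19084885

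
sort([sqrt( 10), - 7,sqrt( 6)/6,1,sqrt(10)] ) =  [ -7, sqrt( 6 )/6,1,sqrt( 10),sqrt ( 10) ]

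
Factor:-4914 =-2^1*3^3*7^1*13^1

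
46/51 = 46/51 =0.90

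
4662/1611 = 2+160/179 =2.89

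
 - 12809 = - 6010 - 6799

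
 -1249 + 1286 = 37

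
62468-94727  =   - 32259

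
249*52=12948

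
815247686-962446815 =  - 147199129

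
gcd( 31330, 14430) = 130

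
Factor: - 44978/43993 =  - 2^1*29^ ( - 1 )*37^( - 1)*41^( - 1)* 43^1*523^1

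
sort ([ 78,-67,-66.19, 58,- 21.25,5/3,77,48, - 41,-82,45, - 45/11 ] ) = [ - 82, - 67, - 66.19,- 41,-21.25,  -  45/11,5/3,45,48,58 , 77,78]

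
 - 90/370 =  - 9/37 = - 0.24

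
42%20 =2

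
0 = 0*445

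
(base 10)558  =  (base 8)1056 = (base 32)he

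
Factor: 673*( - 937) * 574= - 2^1*7^1 * 41^1 * 673^1 * 937^1 = - 361964974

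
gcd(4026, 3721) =61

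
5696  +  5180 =10876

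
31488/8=3936  =  3936.00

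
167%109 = 58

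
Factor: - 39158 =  - 2^1*7^1*2797^1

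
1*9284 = 9284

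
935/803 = 85/73 = 1.16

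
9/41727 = 3/13909 =0.00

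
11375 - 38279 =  - 26904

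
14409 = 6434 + 7975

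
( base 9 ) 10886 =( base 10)7287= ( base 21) GB0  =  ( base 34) 6AB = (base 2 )1110001110111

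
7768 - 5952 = 1816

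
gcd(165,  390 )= 15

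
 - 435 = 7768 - 8203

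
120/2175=8/145 = 0.06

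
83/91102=83/91102= 0.00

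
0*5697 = 0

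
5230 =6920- 1690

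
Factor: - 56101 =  - 56101^1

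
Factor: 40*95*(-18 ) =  - 68400  =  - 2^4*3^2*5^2 *19^1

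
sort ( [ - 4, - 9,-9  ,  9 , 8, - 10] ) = [ - 10, - 9, - 9, - 4,8, 9]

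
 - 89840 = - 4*22460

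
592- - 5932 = 6524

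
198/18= 11=11.00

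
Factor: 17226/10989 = 2^1*29^1*37^ ( - 1 ) = 58/37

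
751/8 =93 + 7/8 = 93.88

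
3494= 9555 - 6061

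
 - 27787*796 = -22118452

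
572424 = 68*8418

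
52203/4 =13050 + 3/4 = 13050.75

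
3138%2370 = 768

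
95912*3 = 287736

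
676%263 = 150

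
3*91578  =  274734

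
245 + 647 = 892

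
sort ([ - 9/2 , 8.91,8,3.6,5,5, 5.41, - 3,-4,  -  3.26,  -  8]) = [-8, - 9/2, - 4, - 3.26, - 3 , 3.6,5,5  ,  5.41,8,8.91 ]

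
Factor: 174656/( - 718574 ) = -2^5 * 53^(-1) * 2729^1*6779^( - 1) = -87328/359287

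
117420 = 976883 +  - 859463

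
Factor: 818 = 2^1 * 409^1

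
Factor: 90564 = 2^2*3^1*7547^1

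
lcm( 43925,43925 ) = 43925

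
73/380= 73/380= 0.19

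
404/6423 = 404/6423  =  0.06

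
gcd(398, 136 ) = 2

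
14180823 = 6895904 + 7284919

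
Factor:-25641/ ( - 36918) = 407/586 = 2^( - 1 )*11^1*37^1* 293^( - 1 )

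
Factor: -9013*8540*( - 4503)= 346600503060   =  2^2 * 3^1*5^1 * 7^1*19^1*61^1  *  79^1*9013^1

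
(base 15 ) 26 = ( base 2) 100100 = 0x24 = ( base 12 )30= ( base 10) 36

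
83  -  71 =12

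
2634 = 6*439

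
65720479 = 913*71983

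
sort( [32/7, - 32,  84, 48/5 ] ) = [  -  32, 32/7,48/5,84]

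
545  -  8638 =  - 8093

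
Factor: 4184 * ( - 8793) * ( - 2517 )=2^3*3^3  *523^1*839^1*977^1 = 92600208504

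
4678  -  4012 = 666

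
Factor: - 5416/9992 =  - 677^1*1249^(-1) = - 677/1249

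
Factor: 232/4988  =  2^1*43^( - 1)  =  2/43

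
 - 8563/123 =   -  70 + 47/123 = - 69.62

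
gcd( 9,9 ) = 9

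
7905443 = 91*86873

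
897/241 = 3 + 174/241= 3.72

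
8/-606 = -1 + 299/303 = - 0.01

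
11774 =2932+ 8842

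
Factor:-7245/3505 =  - 3^2 * 7^1*23^1*701^( - 1)  =  - 1449/701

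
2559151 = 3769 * 679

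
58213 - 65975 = - 7762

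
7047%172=167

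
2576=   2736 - 160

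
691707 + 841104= 1532811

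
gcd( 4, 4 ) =4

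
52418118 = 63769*822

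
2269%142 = 139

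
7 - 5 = 2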